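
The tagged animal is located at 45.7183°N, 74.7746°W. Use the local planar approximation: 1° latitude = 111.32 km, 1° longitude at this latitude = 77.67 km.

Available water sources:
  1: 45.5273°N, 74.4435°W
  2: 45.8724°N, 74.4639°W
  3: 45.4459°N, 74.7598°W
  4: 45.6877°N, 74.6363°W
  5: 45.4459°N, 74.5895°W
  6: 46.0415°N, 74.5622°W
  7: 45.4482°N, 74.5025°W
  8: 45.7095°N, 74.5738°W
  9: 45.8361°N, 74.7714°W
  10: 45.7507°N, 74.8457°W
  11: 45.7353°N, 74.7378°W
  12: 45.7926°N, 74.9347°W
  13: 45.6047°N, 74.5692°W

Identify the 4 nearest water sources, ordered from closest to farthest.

Distances from 45.7183°N, 74.7746°W:
1: √((-0.1910·111.32)² + (0.3311·77.67)²) = √(452.077747 + 661.340275) = 33.3679 km
2: √((0.1541·111.32)² + (0.3107·77.67)²) = √(294.273851 + 582.356754) = 29.6079 km
3: √((-0.2724·111.32)² + (0.0148·77.67)²) = √(919.518776 + 1.321387) = 30.3453 km
4: √((-0.0306·111.32)² + (0.1383·77.67)²) = √(11.603506 + 115.385429) = 11.2689 km
5: √((-0.2724·111.32)² + (0.1851·77.67)²) = √(919.518776 + 206.689992) = 33.5590 km
6: √((0.3232·111.32)² + (0.2124·77.67)²) = √(1294.461385 + 272.154572) = 39.5805 km
7: √((-0.2701·111.32)² + (0.2721·77.67)²) = √(904.056481 + 446.646252) = 36.7519 km
8: √((-0.0088·111.32)² + (0.2008·77.67)²) = √(0.959648 + 243.239458) = 15.6269 km
9: √((0.1178·111.32)² + (0.0032·77.67)²) = √(171.963777 + 0.061774) = 13.1159 km
10: √((0.0324·111.32)² + (-0.0711·77.67)²) = √(13.008775 + 30.496206) = 6.5958 km
11: √((0.0170·111.32)² + (0.0368·77.67)²) = √(3.581329 + 8.169627) = 3.4280 km
12: √((0.0743·111.32)² + (-0.1601·77.67)²) = √(68.410698 + 154.628404) = 14.9345 km
13: √((-0.1136·111.32)² + (0.2054·77.67)²) = √(159.920102 + 254.511546) = 20.3576 km
Sorted: 11 (3.4280 km) < 10 (6.5958 km) < 4 (11.2689 km) < 9 (13.1159 km) < 12 (14.9345 km) < 8 (15.6269 km) < …

11, 10, 4, 9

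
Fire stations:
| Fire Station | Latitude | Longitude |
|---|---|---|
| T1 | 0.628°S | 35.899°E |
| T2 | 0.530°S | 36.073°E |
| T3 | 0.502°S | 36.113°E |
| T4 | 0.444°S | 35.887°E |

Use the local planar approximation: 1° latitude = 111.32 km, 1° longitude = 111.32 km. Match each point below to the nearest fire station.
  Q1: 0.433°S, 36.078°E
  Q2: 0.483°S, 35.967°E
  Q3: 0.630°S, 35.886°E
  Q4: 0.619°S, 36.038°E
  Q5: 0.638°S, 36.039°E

Q1 at 0.433°S, 36.078°E:
  T1: 29.466 km
  T2: 10.812 km
  T3: 8.613 km
  T4: 21.297 km
  → nearest: T3 (8.613 km)
Q2 at 0.483°S, 35.967°E:
  T1: 17.828 km
  T2: 12.908 km
  T3: 16.390 km
  T4: 9.907 km
  → nearest: T4 (9.907 km)
Q3 at 0.630°S, 35.886°E:
  T1: 1.464 km
  T2: 23.606 km
  T3: 29.010 km
  T4: 20.706 km
  → nearest: T1 (1.464 km)
Q4 at 0.619°S, 36.038°E:
  T1: 15.506 km
  T2: 10.646 km
  T3: 15.471 km
  T4: 25.731 km
  → nearest: T2 (10.646 km)
Q5 at 0.638°S, 36.039°E:
  T1: 15.625 km
  T2: 12.604 km
  T3: 17.236 km
  T4: 27.435 km
  → nearest: T2 (12.604 km)

Q1→T3; Q2→T4; Q3→T1; Q4→T2; Q5→T2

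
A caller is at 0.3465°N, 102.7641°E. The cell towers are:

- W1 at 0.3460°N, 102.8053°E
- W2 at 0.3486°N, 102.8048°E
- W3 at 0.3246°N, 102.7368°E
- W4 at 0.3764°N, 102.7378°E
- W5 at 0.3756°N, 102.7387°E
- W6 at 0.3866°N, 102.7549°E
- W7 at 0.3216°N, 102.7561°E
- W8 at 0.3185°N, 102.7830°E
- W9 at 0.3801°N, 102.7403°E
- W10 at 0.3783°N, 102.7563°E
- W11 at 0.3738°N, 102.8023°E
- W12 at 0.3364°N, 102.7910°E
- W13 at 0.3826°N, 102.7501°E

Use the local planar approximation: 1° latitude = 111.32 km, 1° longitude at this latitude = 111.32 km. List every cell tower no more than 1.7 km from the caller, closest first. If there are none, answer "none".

none

Distances from 0.3465°N, 102.7641°E:
W1: √((-0.0005·111.32)² + (0.0412·111.32)²) = √(0.003098 + 21.034918) = 4.5867 km
W2: √((0.0021·111.32)² + (0.0407·111.32)²) = √(0.054649 + 20.527460) = 4.5368 km
W3: √((-0.0219·111.32)² + (-0.0273·111.32)²) = √(5.943395 + 9.235740) = 3.8960 km
W4: √((0.0299·111.32)² + (-0.0263·111.32)²) = √(11.078699 + 8.571521) = 4.4329 km
W5: √((0.0291·111.32)² + (-0.0254·111.32)²) = √(10.493790 + 7.994915) = 4.2998 km
W6: √((0.0401·111.32)² + (-0.0092·111.32)²) = √(19.926689 + 1.048871) = 4.5799 km
W7: √((-0.0249·111.32)² + (-0.0080·111.32)²) = √(7.683252 + 0.793097) = 2.9114 km
W8: √((-0.0280·111.32)² + (0.0189·111.32)²) = √(9.715440 + 4.426597) = 3.7606 km
W9: √((0.0336·111.32)² + (-0.0238·111.32)²) = √(13.990233 + 7.019405) = 4.5836 km
W10: √((0.0318·111.32)² + (-0.0078·111.32)²) = √(12.531430 + 0.753938) = 3.6449 km
W11: √((0.0273·111.32)² + (0.0382·111.32)²) = √(9.235740 + 18.083110) = 5.2267 km
W12: √((-0.0101·111.32)² + (0.0269·111.32)²) = √(1.264122 + 8.967078) = 3.1986 km
W13: √((0.0361·111.32)² + (-0.0140·111.32)²) = √(16.149564 + 2.428860) = 4.3103 km
Threshold 1.7 km: none within range.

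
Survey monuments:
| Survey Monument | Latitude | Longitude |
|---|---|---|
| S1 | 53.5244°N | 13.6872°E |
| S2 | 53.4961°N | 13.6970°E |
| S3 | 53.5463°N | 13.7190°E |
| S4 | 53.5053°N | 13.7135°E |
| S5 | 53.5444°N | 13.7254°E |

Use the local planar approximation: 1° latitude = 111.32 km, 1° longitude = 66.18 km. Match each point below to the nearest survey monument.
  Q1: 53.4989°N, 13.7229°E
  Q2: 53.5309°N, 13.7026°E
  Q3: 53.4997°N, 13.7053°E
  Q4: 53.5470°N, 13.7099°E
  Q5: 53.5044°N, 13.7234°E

Q1 at 53.4989°N, 13.7229°E:
  S1: √((0.0255·111.32)² + (-0.0357·66.18)²) = √(8.057991 + 5.582002) = 3.6932 km
  S2: √((-0.0028·111.32)² + (-0.0259·66.18)²) = √(0.097154 + 2.938009) = 1.7422 km
  S3: √((0.0474·111.32)² + (-0.0039·66.18)²) = √(27.842170 + 0.066617) = 5.2829 km
  S4: √((0.0064·111.32)² + (-0.0094·66.18)²) = √(0.507582 + 0.386998) = 0.9458 km
  S5: √((0.0455·111.32)² + (0.0025·66.18)²) = √(25.654833 + 0.027374) = 5.0678 km
  → nearest: S4 (0.9458 km)
Q2 at 53.5309°N, 13.7026°E:
  S1: √((-0.0065·111.32)² + (-0.0154·66.18)²) = √(0.523568 + 1.038712) = 1.2499 km
  S2: √((-0.0348·111.32)² + (-0.0056·66.18)²) = √(15.007380 + 0.137350) = 3.8916 km
  S3: √((0.0154·111.32)² + (0.0164·66.18)²) = √(2.938920 + 1.177989) = 2.0290 km
  S4: √((-0.0256·111.32)² + (0.0109·66.18)²) = √(8.121314 + 0.520363) = 2.9397 km
  S5: √((0.0135·111.32)² + (0.0228·66.18)²) = √(2.258468 + 2.276791) = 2.1296 km
  → nearest: S1 (1.2499 km)
Q3 at 53.4997°N, 13.7053°E:
  S1: √((0.0247·111.32)² + (-0.0181·66.18)²) = √(7.560322 + 1.434864) = 2.9992 km
  S2: √((-0.0036·111.32)² + (-0.0083·66.18)²) = √(0.160602 + 0.301724) = 0.6799 km
  S3: √((0.0466·111.32)² + (0.0137·66.18)²) = √(26.910281 + 0.822043) = 5.2661 km
  S4: √((0.0056·111.32)² + (0.0082·66.18)²) = √(0.388618 + 0.294497) = 0.8265 km
  S5: √((0.0447·111.32)² + (0.0201·66.18)²) = √(24.760616 + 1.769480) = 5.1507 km
  → nearest: S2 (0.6799 km)
Q4 at 53.5470°N, 13.7099°E:
  S1: √((-0.0226·111.32)² + (-0.0227·66.18)²) = √(6.329411 + 2.256863) = 2.9302 km
  S2: √((-0.0509·111.32)² + (-0.0129·66.18)²) = √(32.105686 + 0.728841) = 5.7301 km
  S3: √((-0.0007·111.32)² + (0.0091·66.18)²) = √(0.006072 + 0.362691) = 0.6073 km
  S4: √((-0.0417·111.32)² + (0.0036·66.18)²) = √(21.548572 + 0.056762) = 4.6482 km
  S5: √((-0.0026·111.32)² + (0.0155·66.18)²) = √(0.083771 + 1.052245) = 1.0658 km
  → nearest: S3 (0.6073 km)
Q5 at 53.5044°N, 13.7234°E:
  S1: √((0.0200·111.32)² + (-0.0362·66.18)²) = √(4.956857 + 5.739455) = 3.2705 km
  S2: √((-0.0083·111.32)² + (-0.0264·66.18)²) = √(0.853695 + 3.052540) = 1.9764 km
  S3: √((0.0419·111.32)² + (-0.0044·66.18)²) = √(21.755769 + 0.084793) = 4.6734 km
  S4: √((0.0009·111.32)² + (-0.0099·66.18)²) = √(0.010038 + 0.429263) = 0.6628 km
  S5: √((0.0400·111.32)² + (0.0020·66.18)²) = √(19.827428 + 0.017519) = 4.4548 km
  → nearest: S4 (0.6628 km)

Q1→S4; Q2→S1; Q3→S2; Q4→S3; Q5→S4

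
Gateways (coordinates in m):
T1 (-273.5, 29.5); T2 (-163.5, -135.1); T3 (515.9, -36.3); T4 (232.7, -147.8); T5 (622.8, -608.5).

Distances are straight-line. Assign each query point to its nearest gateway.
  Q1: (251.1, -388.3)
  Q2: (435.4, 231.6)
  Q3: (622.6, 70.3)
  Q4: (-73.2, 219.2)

Q1→T4; Q2→T3; Q3→T3; Q4→T1

Q1 at (251.1, -388.3):
  T1: 670.6 m
  T2: 485.8 m
  T3: 440.5 m
  T4: 241.2 m
  T5: 432.0 m
  → nearest: T4 (241.2 m)
Q2 at (435.4, 231.6):
  T1: 737.1 m
  T2: 702.2 m
  T3: 279.7 m
  T4: 430.2 m
  T5: 860.7 m
  → nearest: T3 (279.7 m)
Q3 at (622.6, 70.3):
  T1: 897.0 m
  T2: 812.5 m
  T3: 150.8 m
  T4: 446.8 m
  T5: 678.8 m
  → nearest: T3 (150.8 m)
Q4 at (-73.2, 219.2):
  T1: 275.9 m
  T2: 365.6 m
  T3: 642.1 m
  T4: 477.8 m
  T5: 1081.4 m
  → nearest: T1 (275.9 m)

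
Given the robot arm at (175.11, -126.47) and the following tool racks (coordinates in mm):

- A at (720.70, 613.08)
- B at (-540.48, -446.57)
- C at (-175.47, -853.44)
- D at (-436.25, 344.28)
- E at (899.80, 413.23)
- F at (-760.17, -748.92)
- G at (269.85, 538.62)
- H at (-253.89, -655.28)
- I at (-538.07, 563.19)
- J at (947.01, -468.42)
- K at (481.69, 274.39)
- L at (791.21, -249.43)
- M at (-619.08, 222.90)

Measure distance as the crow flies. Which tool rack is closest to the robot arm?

K

Distances from (175.11, -126.47):
A: √((545.59)² + (739.55)²) = √(297668.4481 + 546934.2025) = 919.02 mm
B: √((-715.59)² + (-320.10)²) = √(512069.0481 + 102464.0100) = 783.92 mm
C: √((-350.58)² + (-726.97)²) = √(122906.3364 + 528485.3809) = 807.09 mm
D: √((-611.36)² + (470.75)²) = √(373761.0496 + 221605.5625) = 771.60 mm
E: √((724.69)² + (539.70)²) = √(525175.5961 + 291276.0900) = 903.58 mm
F: √((-935.28)² + (-622.45)²) = √(874748.6784 + 387444.0025) = 1123.47 mm
G: √((94.74)² + (665.09)²) = √(8975.6676 + 442344.7081) = 671.80 mm
H: √((-429.00)² + (-528.81)²) = √(184041.0000 + 279640.0161) = 680.94 mm
I: √((-713.18)² + (689.66)²) = √(508625.7124 + 475630.9156) = 992.10 mm
J: √((771.90)² + (-341.95)²) = √(595829.6100 + 116929.8025) = 844.25 mm
K: √((306.58)² + (400.86)²) = √(93991.2964 + 160688.7396) = 504.66 mm
L: √((616.10)² + (-122.96)²) = √(379579.2100 + 15119.1616) = 628.25 mm
M: √((-794.19)² + (349.37)²) = √(630737.7561 + 122059.3969) = 867.64 mm
Minimum: K at 504.66 mm.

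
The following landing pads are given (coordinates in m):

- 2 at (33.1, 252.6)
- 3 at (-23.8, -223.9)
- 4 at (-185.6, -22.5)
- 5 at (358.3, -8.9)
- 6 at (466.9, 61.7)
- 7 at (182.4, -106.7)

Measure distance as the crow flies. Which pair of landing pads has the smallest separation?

Pairwise distances:
2–3: 479.9 m
2–4: 351.4 m
2–5: 417.3 m
2–6: 473.9 m
2–7: 389.1 m
3–4: 258.3 m
3–5: 438.4 m
3–6: 567.8 m
3–7: 237.2 m
4–5: 544.1 m
4–6: 657.9 m
4–7: 377.5 m
5–6: 129.5 m
5–7: 201.3 m
6–7: 330.6 m
Closest pair: 5–6 at 129.5 m.

5 and 6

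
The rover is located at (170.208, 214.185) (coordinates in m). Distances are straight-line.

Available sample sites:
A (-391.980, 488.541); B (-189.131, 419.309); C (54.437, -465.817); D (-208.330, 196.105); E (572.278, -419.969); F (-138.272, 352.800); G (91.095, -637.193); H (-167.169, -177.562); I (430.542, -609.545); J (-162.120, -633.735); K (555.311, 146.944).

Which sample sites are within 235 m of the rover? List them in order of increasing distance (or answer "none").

none

Distances from (170.208, 214.185):
A: 625.561 m
B: 413.764 m
C: 689.787 m
D: 378.970 m
E: 750.874 m
F: 338.192 m
G: 855.046 m
H: 517.000 m
I: 863.889 m
J: 910.720 m
K: 390.929 m
Threshold 235 m: none within range.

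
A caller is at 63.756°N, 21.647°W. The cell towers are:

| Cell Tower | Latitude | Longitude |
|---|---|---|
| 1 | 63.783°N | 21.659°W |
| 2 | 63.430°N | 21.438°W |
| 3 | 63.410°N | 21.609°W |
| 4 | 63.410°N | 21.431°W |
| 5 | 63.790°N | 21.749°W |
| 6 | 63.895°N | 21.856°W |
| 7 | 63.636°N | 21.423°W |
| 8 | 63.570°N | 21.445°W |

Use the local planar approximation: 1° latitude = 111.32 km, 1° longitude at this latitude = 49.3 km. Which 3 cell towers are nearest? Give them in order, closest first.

1, 5, 7

Distances from 63.756°N, 21.647°W:
1: √((0.027·111.32)² + (-0.012·49.3)²) = √(9.03387 + 0.34999) = 3.063 km
2: √((-0.326·111.32)² + (0.209·49.3)²) = √(1316.98733 + 106.16623) = 37.725 km
3: √((-0.346·111.32)² + (0.038·49.3)²) = √(1483.53772 + 3.50963) = 38.562 km
4: √((-0.346·111.32)² + (0.216·49.3)²) = √(1483.53772 + 113.39694) = 39.962 km
5: √((0.034·111.32)² + (-0.102·49.3)²) = √(14.32532 + 25.28682) = 6.294 km
6: √((0.139·111.32)² + (-0.209·49.3)²) = √(239.42858 + 106.16623) = 18.590 km
7: √((-0.120·111.32)² + (0.224·49.3)²) = √(178.44685 + 121.95227) = 17.332 km
8: √((-0.186·111.32)² + (0.202·49.3)²) = √(428.71856 + 99.17371) = 22.976 km
Sorted: 1 (3.063 km) < 5 (6.294 km) < 7 (17.332 km) < 6 (18.590 km) < 8 (22.976 km) < …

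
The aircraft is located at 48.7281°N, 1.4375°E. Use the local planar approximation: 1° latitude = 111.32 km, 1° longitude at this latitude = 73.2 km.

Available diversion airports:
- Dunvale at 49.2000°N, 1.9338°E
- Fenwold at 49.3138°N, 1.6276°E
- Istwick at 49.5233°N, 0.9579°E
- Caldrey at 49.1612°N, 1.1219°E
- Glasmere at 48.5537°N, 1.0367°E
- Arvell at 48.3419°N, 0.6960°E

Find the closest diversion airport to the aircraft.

Distances from 48.7281°N, 1.4375°E:
Dunvale: √((0.4719·111.32)² + (0.4963·73.2)²) = √(2759.601358 + 1319.807866) = 63.8703 km
Fenwold: √((0.5857·111.32)² + (0.1901·73.2)²) = √(4251.056170 + 193.636131) = 66.6685 km
Istwick: √((0.7952·111.32)² + (-0.4796·73.2)²) = √(7836.084997 + 1232.481789) = 95.2290 km
Caldrey: √((0.4331·111.32)² + (-0.3156·73.2)²) = √(2324.463670 + 533.698708) = 53.4618 km
Glasmere: √((-0.1744·111.32)² + (-0.4008·73.2)²) = √(376.911472 + 860.751103) = 35.1804 km
Arvell: √((-0.3862·111.32)² + (-0.7415·73.2)²) = √(1848.293492 + 2946.079573) = 69.2414 km
Minimum: Glasmere at 35.1804 km.

Glasmere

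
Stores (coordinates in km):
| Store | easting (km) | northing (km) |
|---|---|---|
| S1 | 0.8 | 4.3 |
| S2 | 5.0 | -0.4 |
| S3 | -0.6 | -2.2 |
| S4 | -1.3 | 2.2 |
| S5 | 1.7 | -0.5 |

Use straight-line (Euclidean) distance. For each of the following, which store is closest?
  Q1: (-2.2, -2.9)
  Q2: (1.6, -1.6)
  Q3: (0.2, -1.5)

Q1 at (-2.2, -2.9):
  S1: 7.80 km
  S2: 7.62 km
  S3: 1.75 km
  S4: 5.18 km
  S5: 4.58 km
  → nearest: S3 (1.75 km)
Q2 at (1.6, -1.6):
  S1: 5.95 km
  S2: 3.61 km
  S3: 2.28 km
  S4: 4.78 km
  S5: 1.10 km
  → nearest: S5 (1.10 km)
Q3 at (0.2, -1.5):
  S1: 5.83 km
  S2: 4.92 km
  S3: 1.06 km
  S4: 3.99 km
  S5: 1.80 km
  → nearest: S3 (1.06 km)

Q1→S3; Q2→S5; Q3→S3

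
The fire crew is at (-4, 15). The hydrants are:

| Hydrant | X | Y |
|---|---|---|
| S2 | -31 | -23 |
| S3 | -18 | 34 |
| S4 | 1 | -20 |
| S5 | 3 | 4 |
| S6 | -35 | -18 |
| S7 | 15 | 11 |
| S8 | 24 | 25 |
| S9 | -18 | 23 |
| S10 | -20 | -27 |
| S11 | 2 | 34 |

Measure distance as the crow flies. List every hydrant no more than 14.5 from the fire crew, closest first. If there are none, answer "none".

Distances from (-4, 15):
S2: √((-27)² + (-38)²) = √(729.000 + 1444.000) = 46.6
S3: √((-14)² + (19)²) = √(196.000 + 361.000) = 23.6
S4: √((5)² + (-35)²) = √(25.000 + 1225.000) = 35.4
S5: √((7)² + (-11)²) = √(49.000 + 121.000) = 13.0
S6: √((-31)² + (-33)²) = √(961.000 + 1089.000) = 45.3
S7: √((19)² + (-4)²) = √(361.000 + 16.000) = 19.4
S8: √((28)² + (10)²) = √(784.000 + 100.000) = 29.7
S9: √((-14)² + (8)²) = √(196.000 + 64.000) = 16.1
S10: √((-16)² + (-42)²) = √(256.000 + 1764.000) = 44.9
S11: √((6)² + (19)²) = √(36.000 + 361.000) = 19.9
Threshold 14.5: S5 (13.0) is within range.

S5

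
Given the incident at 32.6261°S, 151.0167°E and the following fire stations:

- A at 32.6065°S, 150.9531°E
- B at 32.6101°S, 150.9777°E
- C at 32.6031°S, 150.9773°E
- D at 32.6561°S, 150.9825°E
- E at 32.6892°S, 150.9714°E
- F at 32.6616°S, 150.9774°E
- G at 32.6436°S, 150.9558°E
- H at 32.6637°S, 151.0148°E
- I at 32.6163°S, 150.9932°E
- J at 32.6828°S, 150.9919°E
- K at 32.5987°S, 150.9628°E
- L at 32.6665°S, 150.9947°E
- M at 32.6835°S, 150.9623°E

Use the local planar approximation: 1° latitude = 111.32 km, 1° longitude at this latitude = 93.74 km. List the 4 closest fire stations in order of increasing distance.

Distances from 32.6261°S, 151.0167°E:
A: √((0.0196·111.32)² + (-0.0636·93.74)²) = √(4.760565 + 35.543822) = 6.3486 km
B: √((0.0160·111.32)² + (-0.0390·93.74)²) = √(3.172388 + 13.365312) = 4.0667 km
C: √((0.0230·111.32)² + (-0.0394·93.74)²) = √(6.555443 + 13.640879) = 4.4940 km
D: √((-0.0300·111.32)² + (-0.0342·93.74)²) = √(11.152928 + 10.277846) = 4.6293 km
E: √((-0.0631·111.32)² + (-0.0453·93.74)²) = √(49.340678 + 18.032100) = 8.2081 km
F: √((-0.0355·111.32)² + (-0.0393·93.74)²) = √(15.617197 + 13.571723) = 5.4027 km
G: √((-0.0175·111.32)² + (-0.0609·93.74)²) = √(3.795094 + 32.590009) = 6.0320 km
H: √((-0.0376·111.32)² + (-0.0019·93.74)²) = √(17.519515 + 0.031722) = 4.1894 km
I: √((0.0098·111.32)² + (-0.0235·93.74)²) = √(1.190141 + 4.852724) = 2.4582 km
J: √((-0.0567·111.32)² + (-0.0248·93.74)²) = √(39.839375 + 5.404472) = 6.7264 km
K: √((0.0274·111.32)² + (-0.0539·93.74)²) = √(9.303525 + 25.528625) = 5.9019 km
L: √((-0.0404·111.32)² + (-0.0220·93.74)²) = √(20.225959 + 4.252999) = 4.9476 km
M: √((-0.0574·111.32)² + (-0.0544·93.74)²) = √(40.829135 + 26.004451) = 8.1752 km
Sorted: I (2.4582 km) < B (4.0667 km) < H (4.1894 km) < C (4.4940 km) < D (4.6293 km) < L (4.9476 km) < …

I, B, H, C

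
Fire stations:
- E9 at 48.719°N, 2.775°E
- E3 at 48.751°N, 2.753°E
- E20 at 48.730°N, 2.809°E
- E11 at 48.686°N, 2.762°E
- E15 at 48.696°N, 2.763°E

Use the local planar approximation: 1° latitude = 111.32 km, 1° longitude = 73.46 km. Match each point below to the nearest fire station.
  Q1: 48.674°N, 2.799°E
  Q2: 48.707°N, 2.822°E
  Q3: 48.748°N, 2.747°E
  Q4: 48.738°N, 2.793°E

Q1 at 48.674°N, 2.799°E:
  E9: √((0.045·111.32)² + (-0.024·73.46)²) = √(25.09409 + 3.10831) = 5.311 km
  E3: √((0.077·111.32)² + (-0.046·73.46)²) = √(73.47301 + 11.41872) = 9.214 km
  E20: √((0.056·111.32)² + (0.010·73.46)²) = √(38.86176 + 0.53964) = 6.277 km
  E11: √((0.012·111.32)² + (-0.037·73.46)²) = √(1.78447 + 7.38763) = 3.029 km
  E15: √((0.022·111.32)² + (-0.036·73.46)²) = √(5.99780 + 6.99370) = 3.604 km
  → nearest: E11 (3.029 km)
Q2 at 48.707°N, 2.822°E:
  E9: √((0.012·111.32)² + (-0.047·73.46)²) = √(1.78447 + 11.92058) = 3.702 km
  E3: √((0.044·111.32)² + (-0.069·73.46)²) = √(23.99119 + 25.69213) = 7.049 km
  E20: √((0.023·111.32)² + (-0.013·73.46)²) = √(6.55544 + 0.91199) = 2.733 km
  E11: √((-0.021·111.32)² + (-0.060·73.46)²) = √(5.46493 + 19.42694) = 4.989 km
  E15: √((-0.011·111.32)² + (-0.059·73.46)²) = √(1.49945 + 18.78477) = 4.504 km
  → nearest: E20 (2.733 km)
Q3 at 48.748°N, 2.747°E:
  E9: √((-0.029·111.32)² + (0.028·73.46)²) = √(10.42179 + 4.23076) = 3.828 km
  E3: √((0.003·111.32)² + (0.006·73.46)²) = √(0.11153 + 0.19427) = 0.553 km
  E20: √((-0.018·111.32)² + (0.062·73.46)²) = √(4.01505 + 20.74365) = 4.976 km
  E11: √((-0.062·111.32)² + (0.015·73.46)²) = √(47.63540 + 1.21418) = 6.989 km
  E15: √((-0.052·111.32)² + (0.016·73.46)²) = √(33.50835 + 1.38147) = 5.907 km
  → nearest: E3 (0.553 km)
Q4 at 48.738°N, 2.793°E:
  E9: √((-0.019·111.32)² + (-0.018·73.46)²) = √(4.47356 + 1.74842) = 2.494 km
  E3: √((0.013·111.32)² + (-0.040·73.46)²) = √(2.09427 + 8.63419) = 3.275 km
  E20: √((-0.008·111.32)² + (0.016·73.46)²) = √(0.79310 + 1.38147) = 1.475 km
  E11: √((-0.052·111.32)² + (-0.031·73.46)²) = √(33.50835 + 5.18591) = 6.220 km
  E15: √((-0.042·111.32)² + (-0.030·73.46)²) = √(21.85974 + 4.85673) = 5.169 km
  → nearest: E20 (1.475 km)

Q1→E11; Q2→E20; Q3→E3; Q4→E20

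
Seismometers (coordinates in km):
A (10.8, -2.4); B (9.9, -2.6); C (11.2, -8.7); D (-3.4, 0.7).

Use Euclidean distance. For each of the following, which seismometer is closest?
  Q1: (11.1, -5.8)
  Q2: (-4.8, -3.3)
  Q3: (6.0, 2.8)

Q1 at (11.1, -5.8):
  A: √((-0.3)² + (3.4)²) = √(0.0900 + 11.5600) = 3.41 km
  B: √((-1.2)² + (3.2)²) = √(1.4400 + 10.2400) = 3.42 km
  C: √((0.1)² + (-2.9)²) = √(0.0100 + 8.4100) = 2.90 km
  D: √((-14.5)² + (6.5)²) = √(210.2500 + 42.2500) = 15.89 km
  → nearest: C (2.90 km)
Q2 at (-4.8, -3.3):
  A: √((15.6)² + (0.9)²) = √(243.3600 + 0.8100) = 15.63 km
  B: √((14.7)² + (0.7)²) = √(216.0900 + 0.4900) = 14.72 km
  C: √((16.0)² + (-5.4)²) = √(256.0000 + 29.1600) = 16.89 km
  D: √((1.4)² + (4.0)²) = √(1.9600 + 16.0000) = 4.24 km
  → nearest: D (4.24 km)
Q3 at (6.0, 2.8):
  A: √((4.8)² + (-5.2)²) = √(23.0400 + 27.0400) = 7.08 km
  B: √((3.9)² + (-5.4)²) = √(15.2100 + 29.1600) = 6.66 km
  C: √((5.2)² + (-11.5)²) = √(27.0400 + 132.2500) = 12.62 km
  D: √((-9.4)² + (-2.1)²) = √(88.3600 + 4.4100) = 9.63 km
  → nearest: B (6.66 km)

Q1→C; Q2→D; Q3→B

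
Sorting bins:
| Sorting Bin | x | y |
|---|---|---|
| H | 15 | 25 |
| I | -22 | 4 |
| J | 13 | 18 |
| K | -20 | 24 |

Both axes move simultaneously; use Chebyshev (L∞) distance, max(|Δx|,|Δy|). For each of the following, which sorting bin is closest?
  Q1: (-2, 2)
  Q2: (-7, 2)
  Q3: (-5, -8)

Q1→J; Q2→I; Q3→I

Q1 at (-2, 2):
  H: max(|17|, |23|) = 23
  I: max(|-20|, |2|) = 20
  J: max(|15|, |16|) = 16
  K: max(|-18|, |22|) = 22
  → nearest: J (16)
Q2 at (-7, 2):
  H: max(|22|, |23|) = 23
  I: max(|-15|, |2|) = 15
  J: max(|20|, |16|) = 20
  K: max(|-13|, |22|) = 22
  → nearest: I (15)
Q3 at (-5, -8):
  H: max(|20|, |33|) = 33
  I: max(|-17|, |12|) = 17
  J: max(|18|, |26|) = 26
  K: max(|-15|, |32|) = 32
  → nearest: I (17)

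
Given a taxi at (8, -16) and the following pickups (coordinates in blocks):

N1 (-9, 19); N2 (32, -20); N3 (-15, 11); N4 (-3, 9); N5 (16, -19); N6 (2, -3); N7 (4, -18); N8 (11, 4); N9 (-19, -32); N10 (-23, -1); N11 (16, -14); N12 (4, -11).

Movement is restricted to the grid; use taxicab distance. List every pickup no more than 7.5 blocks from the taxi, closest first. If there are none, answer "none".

Distances from (8, -16):
N1: 52 blocks
N2: 28 blocks
N3: 50 blocks
N4: 36 blocks
N5: 11 blocks
N6: 19 blocks
N7: 6 blocks
N8: 23 blocks
N9: 43 blocks
N10: 46 blocks
N11: 10 blocks
N12: 9 blocks
Threshold 7.5 blocks: N7 (6 blocks) is within range.

N7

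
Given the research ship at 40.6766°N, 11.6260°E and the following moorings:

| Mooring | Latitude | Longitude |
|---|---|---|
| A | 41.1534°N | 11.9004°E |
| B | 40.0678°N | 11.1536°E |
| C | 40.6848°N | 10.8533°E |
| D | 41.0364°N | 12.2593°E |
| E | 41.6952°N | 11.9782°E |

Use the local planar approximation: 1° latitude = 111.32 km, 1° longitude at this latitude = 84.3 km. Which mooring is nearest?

A

Distances from 40.6766°N, 11.6260°E:
A: 57.8990 km
B: 78.6059 km
C: 65.1450 km
D: 66.7415 km
E: 117.2132 km
Minimum: A at 57.8990 km.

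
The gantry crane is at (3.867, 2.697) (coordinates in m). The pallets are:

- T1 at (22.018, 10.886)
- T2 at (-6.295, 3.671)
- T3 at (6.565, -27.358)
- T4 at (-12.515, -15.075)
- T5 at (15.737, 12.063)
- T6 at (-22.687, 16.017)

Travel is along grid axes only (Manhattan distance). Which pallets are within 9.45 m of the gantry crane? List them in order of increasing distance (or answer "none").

none

Distances from (3.867, 2.697):
T1: |18.151| + |8.189| = 18.151 + 8.189 = 26.340 m
T2: |-10.162| + |0.974| = 10.162 + 0.974 = 11.136 m
T3: |2.698| + |-30.055| = 2.698 + 30.055 = 32.753 m
T4: |-16.382| + |-17.772| = 16.382 + 17.772 = 34.154 m
T5: |11.870| + |9.366| = 11.870 + 9.366 = 21.236 m
T6: |-26.554| + |13.320| = 26.554 + 13.320 = 39.874 m
Threshold 9.45 m: none within range.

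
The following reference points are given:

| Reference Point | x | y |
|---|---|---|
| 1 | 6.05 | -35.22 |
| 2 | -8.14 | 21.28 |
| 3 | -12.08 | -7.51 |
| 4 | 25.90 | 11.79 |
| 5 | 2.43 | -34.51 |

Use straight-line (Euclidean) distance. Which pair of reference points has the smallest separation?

Pairwise distances:
1–2: 58.25
1–3: 33.11
1–4: 51.03
1–5: 3.69
2–3: 29.06
2–4: 35.34
2–5: 56.78
3–4: 42.60
3–5: 30.65
4–5: 51.91
Closest pair: 1–5 at 3.69.

1 and 5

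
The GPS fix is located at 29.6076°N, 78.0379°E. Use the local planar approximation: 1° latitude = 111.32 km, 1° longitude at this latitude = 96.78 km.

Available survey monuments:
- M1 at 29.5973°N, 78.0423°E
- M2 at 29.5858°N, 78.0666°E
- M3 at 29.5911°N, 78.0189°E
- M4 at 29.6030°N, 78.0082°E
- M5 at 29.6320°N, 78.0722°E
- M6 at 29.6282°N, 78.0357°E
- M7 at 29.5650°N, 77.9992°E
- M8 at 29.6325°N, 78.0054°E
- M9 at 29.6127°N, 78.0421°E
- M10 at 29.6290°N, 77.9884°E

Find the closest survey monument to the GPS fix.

Distances from 29.6076°N, 78.0379°E:
M1: 1.2231 km
M2: 3.6884 km
M3: 2.5990 km
M4: 2.9196 km
M5: 4.2892 km
M6: 2.3031 km
M7: 6.0429 km
M8: 4.1924 km
M9: 0.6982 km
M10: 5.3502 km
Minimum: M9 at 0.6982 km.

M9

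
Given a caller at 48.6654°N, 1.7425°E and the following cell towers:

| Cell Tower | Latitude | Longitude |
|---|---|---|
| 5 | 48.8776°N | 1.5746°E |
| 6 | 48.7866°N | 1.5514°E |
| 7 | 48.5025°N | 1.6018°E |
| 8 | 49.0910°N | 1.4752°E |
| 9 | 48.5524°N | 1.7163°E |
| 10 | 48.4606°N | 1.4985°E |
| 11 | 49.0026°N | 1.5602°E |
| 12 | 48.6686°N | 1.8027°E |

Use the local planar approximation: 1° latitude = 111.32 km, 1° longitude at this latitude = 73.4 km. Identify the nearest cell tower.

12

Distances from 48.6654°N, 1.7425°E:
5: 26.6436 km
6: 19.4623 km
7: 20.8686 km
8: 51.2796 km
9: 12.7253 km
10: 28.9917 km
11: 39.8507 km
12: 4.4330 km
Minimum: 12 at 4.4330 km.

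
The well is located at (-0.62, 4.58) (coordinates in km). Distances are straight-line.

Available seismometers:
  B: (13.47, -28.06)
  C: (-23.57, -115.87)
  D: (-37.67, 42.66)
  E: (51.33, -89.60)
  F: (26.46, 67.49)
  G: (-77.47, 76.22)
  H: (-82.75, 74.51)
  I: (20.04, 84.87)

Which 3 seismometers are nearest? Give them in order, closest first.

Distances from (-0.62, 4.58):
B: √((14.09)² + (-32.64)²) = √(198.5281 + 1065.3696) = 35.55 km
C: √((-22.95)² + (-120.45)²) = √(526.7025 + 14508.2025) = 122.62 km
D: √((-37.05)² + (38.08)²) = √(1372.7025 + 1450.0864) = 53.13 km
E: √((51.95)² + (-94.18)²) = √(2698.8025 + 8869.8724) = 107.56 km
F: √((27.08)² + (62.91)²) = √(733.3264 + 3957.6681) = 68.49 km
G: √((-76.85)² + (71.64)²) = √(5905.9225 + 5132.2896) = 105.06 km
H: √((-82.13)² + (69.93)²) = √(6745.3369 + 4890.2049) = 107.87 km
I: √((20.66)² + (80.29)²) = √(426.8356 + 6446.4841) = 82.91 km
Sorted: B (35.55 km) < D (53.13 km) < F (68.49 km) < I (82.91 km) < G (105.06 km) < …

B, D, F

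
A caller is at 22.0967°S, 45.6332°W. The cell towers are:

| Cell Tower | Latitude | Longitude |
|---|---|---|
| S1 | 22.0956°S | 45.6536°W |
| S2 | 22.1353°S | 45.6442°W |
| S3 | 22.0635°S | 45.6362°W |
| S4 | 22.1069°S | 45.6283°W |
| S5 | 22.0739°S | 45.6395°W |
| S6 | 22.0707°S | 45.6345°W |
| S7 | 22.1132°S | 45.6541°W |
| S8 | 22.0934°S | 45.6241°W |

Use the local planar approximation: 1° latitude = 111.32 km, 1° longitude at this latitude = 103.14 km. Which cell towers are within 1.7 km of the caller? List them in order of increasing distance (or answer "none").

S8, S4

Distances from 22.0967°S, 45.6332°W:
S1: 2.1076 km
S2: 4.4442 km
S3: 3.7088 km
S4: 1.2429 km
S5: 2.6200 km
S6: 2.8974 km
S7: 2.8320 km
S8: 1.0079 km
Threshold 1.7 km: S8 (1.0079 km), S4 (1.2429 km) are within range.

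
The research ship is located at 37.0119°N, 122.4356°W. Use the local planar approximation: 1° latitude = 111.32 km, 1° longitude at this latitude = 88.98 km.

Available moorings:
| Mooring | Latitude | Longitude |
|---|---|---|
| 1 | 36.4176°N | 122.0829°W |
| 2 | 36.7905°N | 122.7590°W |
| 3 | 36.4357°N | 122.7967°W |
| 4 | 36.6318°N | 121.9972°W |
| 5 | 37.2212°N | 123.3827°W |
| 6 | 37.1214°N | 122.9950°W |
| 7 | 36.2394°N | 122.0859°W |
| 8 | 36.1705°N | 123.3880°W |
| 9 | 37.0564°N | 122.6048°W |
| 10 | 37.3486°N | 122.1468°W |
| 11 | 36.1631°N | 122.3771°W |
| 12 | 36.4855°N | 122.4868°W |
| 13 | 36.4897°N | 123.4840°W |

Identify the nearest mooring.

Distances from 37.0119°N, 122.4356°W:
1: √((-0.5943·111.32)² + (0.3527·88.98)²) = √(4376.811631 + 984.908129) = 73.2238 km
2: √((-0.2214·111.32)² + (-0.3234·88.98)²) = √(607.437540 + 828.065773) = 37.8880 km
3: √((-0.5762·111.32)² + (-0.3611·88.98)²) = √(4114.271082 + 1032.380469) = 71.7402 km
4: √((-0.3801·111.32)² + (0.4384·88.98)²) = √(1790.367289 + 1521.688974) = 57.5505 km
5: √((0.2093·111.32)² + (-0.9471·88.98)²) = √(542.856262 + 7101.931450) = 87.4345 km
6: √((0.1095·111.32)² + (-0.5594·88.98)²) = √(148.584885 + 2477.591640) = 51.2462 km
7: √((-0.7725·111.32)² + (0.3497·88.98)²) = √(7395.088428 + 968.224499) = 91.4512 km
8: √((-0.8414·111.32)² + (-0.9524·88.98)²) = √(8773.066285 + 7181.639094) = 126.3119 km
9: √((0.0445·111.32)² + (-0.1692·88.98)²) = √(24.539540 + 226.665551) = 15.8495 km
10: √((0.3367·111.32)² + (0.2888·88.98)²) = √(1404.858644 + 660.357600) = 45.4447 km
11: √((-0.8488·111.32)² + (0.0585·88.98)²) = √(8928.060758 + 27.095460) = 94.6317 km
12: √((-0.5264·111.32)² + (-0.0512·88.98)²) = √(3433.824987 + 20.755095) = 58.7757 km
13: √((-0.5222·111.32)² + (-1.0484·88.98)²) = √(3379.248505 + 8702.395710) = 109.9165 km
Minimum: 9 at 15.8495 km.

9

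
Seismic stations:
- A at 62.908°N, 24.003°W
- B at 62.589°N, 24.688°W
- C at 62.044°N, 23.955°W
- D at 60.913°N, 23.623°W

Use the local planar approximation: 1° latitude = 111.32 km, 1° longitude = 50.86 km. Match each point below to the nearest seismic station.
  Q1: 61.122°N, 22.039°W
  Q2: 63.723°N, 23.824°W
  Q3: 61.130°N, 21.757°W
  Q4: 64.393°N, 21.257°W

Q1→D; Q2→A; Q3→D; Q4→A

Q1 at 61.122°N, 22.039°W:
  A: 222.500 km
  B: 211.709 km
  C: 141.529 km
  D: 83.854 km
  → nearest: D (83.854 km)
Q2 at 63.723°N, 23.824°W:
  A: 91.181 km
  B: 133.667 km
  C: 187.025 km
  D: 312.976 km
  → nearest: A (91.181 km)
Q3 at 61.130°N, 21.757°W:
  A: 228.526 km
  B: 220.456 km
  C: 151.160 km
  D: 97.931 km
  → nearest: D (97.931 km)
Q4 at 64.393°N, 21.257°W:
  A: 216.409 km
  B: 266.044 km
  C: 295.308 km
  D: 405.653 km
  → nearest: A (216.409 km)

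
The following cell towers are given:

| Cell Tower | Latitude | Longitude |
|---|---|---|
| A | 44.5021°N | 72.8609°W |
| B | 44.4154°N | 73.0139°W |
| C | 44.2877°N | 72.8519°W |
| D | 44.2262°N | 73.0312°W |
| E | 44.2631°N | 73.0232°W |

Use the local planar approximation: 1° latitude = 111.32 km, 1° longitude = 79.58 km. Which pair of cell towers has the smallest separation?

Pairwise distances:
D–E: 4.1568 km
C–E: 13.9044 km
A–B: 15.5370 km
C–D: 15.8261 km
B–E: 16.9702 km
B–C: 19.1908 km
B–D: 21.1067 km
A–C: 23.8778 km
A–E: 29.5748 km
A–D: 33.5704 km
Closest pair: D–E at 4.1568 km.

D and E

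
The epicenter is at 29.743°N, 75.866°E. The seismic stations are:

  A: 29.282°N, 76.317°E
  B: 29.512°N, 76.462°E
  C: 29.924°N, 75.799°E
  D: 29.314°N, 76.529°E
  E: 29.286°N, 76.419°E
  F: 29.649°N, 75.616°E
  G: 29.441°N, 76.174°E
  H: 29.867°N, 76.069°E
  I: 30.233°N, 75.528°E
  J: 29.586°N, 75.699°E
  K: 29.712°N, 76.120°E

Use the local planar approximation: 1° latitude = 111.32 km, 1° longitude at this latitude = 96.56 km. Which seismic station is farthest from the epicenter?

Distances from 29.743°N, 75.866°E:
A: √((-0.461·111.32)² + (0.451·96.56)²) = √(2633.59049 + 1896.47708) = 67.306 km
B: √((-0.231·111.32)² + (0.596·96.56)²) = √(661.25711 + 3311.97488) = 63.034 km
C: √((0.181·111.32)² + (-0.067·96.56)²) = √(405.97898 + 41.85469) = 21.162 km
D: √((-0.429·111.32)² + (0.663·96.56)²) = √(2280.66228 + 4098.46821) = 79.869 km
E: √((-0.457·111.32)² + (0.553·96.56)²) = √(2588.08655 + 2851.31223) = 73.752 km
F: √((-0.094·111.32)² + (-0.250·96.56)²) = √(109.49697 + 582.73960) = 26.310 km
G: √((-0.302·111.32)² + (0.308·96.56)²) = √(1130.21296 + 884.49615) = 44.886 km
H: √((0.124·111.32)² + (0.203·96.56)²) = √(190.54158 + 384.22586) = 23.974 km
I: √((0.490·111.32)² + (-0.338·96.56)²) = √(2975.35339 + 1065.19205) = 63.565 km
J: √((-0.157·111.32)² + (-0.167·96.56)²) = √(305.45392 + 260.03240) = 23.780 km
K: √((-0.031·111.32)² + (0.254·96.56)²) = √(11.90885 + 601.53645) = 24.768 km
Maximum: D at 79.869 km.

D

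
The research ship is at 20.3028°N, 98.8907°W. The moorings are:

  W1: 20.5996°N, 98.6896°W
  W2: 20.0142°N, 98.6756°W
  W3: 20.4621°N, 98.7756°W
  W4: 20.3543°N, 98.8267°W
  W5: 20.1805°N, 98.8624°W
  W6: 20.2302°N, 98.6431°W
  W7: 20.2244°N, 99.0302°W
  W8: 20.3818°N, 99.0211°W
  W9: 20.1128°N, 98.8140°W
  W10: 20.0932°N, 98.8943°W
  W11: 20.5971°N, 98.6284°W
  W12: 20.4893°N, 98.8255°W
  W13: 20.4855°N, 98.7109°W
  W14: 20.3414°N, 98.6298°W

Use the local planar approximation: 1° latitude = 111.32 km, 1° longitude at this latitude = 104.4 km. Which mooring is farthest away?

Distances from 20.3028°N, 98.8907°W:
W1: √((0.2968·111.32)² + (0.2011·104.4)²) = √(1091.626798 + 440.783307) = 39.1460 km
W2: √((-0.2886·111.32)² + (0.2151·104.4)²) = √(1032.141045 + 504.291697) = 39.1974 km
W3: √((0.1593·111.32)² + (0.1151·104.4)²) = √(314.469078 + 144.394830) = 21.4211 km
W4: √((0.0515·111.32)² + (0.0640·104.4)²) = √(32.867060 + 44.643779) = 8.8040 km
W5: √((-0.1223·111.32)² + (0.0283·104.4)²) = √(185.352868 + 8.729188) = 13.9313 km
W6: √((-0.0726·111.32)² + (0.2476·104.4)²) = √(65.316008 + 668.193548) = 27.0834 km
W7: √((-0.0784·111.32)² + (-0.1395·104.4)²) = √(76.169047 + 212.104270) = 16.9786 km
W8: √((0.0790·111.32)² + (-0.1304·104.4)²) = √(77.339361 + 185.334461) = 16.2072 km
W9: √((-0.1900·111.32)² + (0.0767·104.4)²) = √(447.356341 + 64.119736) = 22.6158 km
W10: √((-0.2096·111.32)² + (-0.0036·104.4)²) = √(544.413583 + 0.141256) = 23.3357 km
W11: √((0.2943·111.32)² + (0.2623·104.4)²) = √(1073.314310 + 749.890028) = 42.6990 km
W12: √((0.1865·111.32)² + (0.0652·104.4)²) = √(431.026595 + 46.333615) = 21.8486 km
W13: √((0.1827·111.32)² + (0.1798·104.4)²) = √(413.640915 + 352.354946) = 27.6766 km
W14: √((0.0386·111.32)² + (0.2609·104.4)²) = √(18.463796 + 741.906465) = 27.5748 km
Maximum: W11 at 42.6990 km.

W11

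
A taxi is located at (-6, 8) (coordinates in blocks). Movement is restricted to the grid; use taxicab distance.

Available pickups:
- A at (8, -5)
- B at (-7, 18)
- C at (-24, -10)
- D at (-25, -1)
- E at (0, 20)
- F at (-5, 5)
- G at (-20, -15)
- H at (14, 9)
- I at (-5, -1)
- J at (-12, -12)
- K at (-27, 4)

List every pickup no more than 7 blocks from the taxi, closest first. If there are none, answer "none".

F

Distances from (-6, 8):
A: |14| + |-13| = 14 + 13 = 27 blocks
B: |-1| + |10| = 1 + 10 = 11 blocks
C: |-18| + |-18| = 18 + 18 = 36 blocks
D: |-19| + |-9| = 19 + 9 = 28 blocks
E: |6| + |12| = 6 + 12 = 18 blocks
F: |1| + |-3| = 1 + 3 = 4 blocks
G: |-14| + |-23| = 14 + 23 = 37 blocks
H: |20| + |1| = 20 + 1 = 21 blocks
I: |1| + |-9| = 1 + 9 = 10 blocks
J: |-6| + |-20| = 6 + 20 = 26 blocks
K: |-21| + |-4| = 21 + 4 = 25 blocks
Threshold 7 blocks: F (4 blocks) is within range.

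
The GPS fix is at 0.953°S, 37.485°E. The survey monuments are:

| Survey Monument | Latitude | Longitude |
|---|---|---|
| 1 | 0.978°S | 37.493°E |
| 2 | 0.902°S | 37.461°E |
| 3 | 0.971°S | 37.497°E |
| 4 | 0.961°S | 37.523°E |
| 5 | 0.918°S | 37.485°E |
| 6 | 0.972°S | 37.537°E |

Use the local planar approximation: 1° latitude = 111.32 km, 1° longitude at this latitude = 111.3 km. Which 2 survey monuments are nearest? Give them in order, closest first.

Distances from 0.953°S, 37.485°E:
1: 2.922 km
2: 6.274 km
3: 2.408 km
4: 4.322 km
5: 3.896 km
6: 6.162 km
Sorted: 3 (2.408 km) < 1 (2.922 km) < 5 (3.896 km) < 4 (4.322 km) < …

3, 1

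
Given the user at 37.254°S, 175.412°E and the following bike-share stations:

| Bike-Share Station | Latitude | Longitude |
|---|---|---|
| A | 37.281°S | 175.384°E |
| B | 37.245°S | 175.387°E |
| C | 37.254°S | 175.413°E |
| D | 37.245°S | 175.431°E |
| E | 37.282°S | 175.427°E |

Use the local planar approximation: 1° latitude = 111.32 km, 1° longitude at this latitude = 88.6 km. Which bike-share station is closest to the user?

C

Distances from 37.254°S, 175.412°E:
A: √((-0.027·111.32)² + (-0.028·88.6)²) = √(9.03387 + 6.15437) = 3.897 km
B: √((0.009·111.32)² + (-0.025·88.6)²) = √(1.00376 + 4.90623) = 2.431 km
C: √((0.000·111.32)² + (0.001·88.6)²) = √(0.00000 + 0.00785) = 0.089 km
D: √((0.009·111.32)² + (0.019·88.6)²) = √(1.00376 + 2.83384) = 1.959 km
E: √((-0.028·111.32)² + (0.015·88.6)²) = √(9.71544 + 1.76624) = 3.388 km
Minimum: C at 0.089 km.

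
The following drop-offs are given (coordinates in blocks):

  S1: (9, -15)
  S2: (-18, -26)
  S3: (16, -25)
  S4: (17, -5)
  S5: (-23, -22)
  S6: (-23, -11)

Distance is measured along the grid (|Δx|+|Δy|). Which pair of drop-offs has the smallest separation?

S2 and S5

Pairwise distances:
S1–S2: |-27| + |-11| = 27 + 11 = 38 blocks
S1–S3: |7| + |-10| = 7 + 10 = 17 blocks
S1–S4: |8| + |10| = 8 + 10 = 18 blocks
S1–S5: |-32| + |-7| = 32 + 7 = 39 blocks
S1–S6: |-32| + |4| = 32 + 4 = 36 blocks
S2–S3: |34| + |1| = 34 + 1 = 35 blocks
S2–S4: |35| + |21| = 35 + 21 = 56 blocks
S2–S5: |-5| + |4| = 5 + 4 = 9 blocks
S2–S6: |-5| + |15| = 5 + 15 = 20 blocks
S3–S4: |1| + |20| = 1 + 20 = 21 blocks
S3–S5: |-39| + |3| = 39 + 3 = 42 blocks
S3–S6: |-39| + |14| = 39 + 14 = 53 blocks
S4–S5: |-40| + |-17| = 40 + 17 = 57 blocks
S4–S6: |-40| + |-6| = 40 + 6 = 46 blocks
S5–S6: |0| + |11| = 0 + 11 = 11 blocks
Closest pair: S2–S5 at 9 blocks.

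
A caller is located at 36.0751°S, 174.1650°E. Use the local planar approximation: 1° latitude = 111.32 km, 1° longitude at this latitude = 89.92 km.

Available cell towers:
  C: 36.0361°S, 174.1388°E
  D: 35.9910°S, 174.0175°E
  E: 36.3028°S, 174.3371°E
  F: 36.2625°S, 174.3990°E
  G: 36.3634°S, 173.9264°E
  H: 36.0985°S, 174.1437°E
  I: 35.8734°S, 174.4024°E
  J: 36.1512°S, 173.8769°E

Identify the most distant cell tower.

G

Distances from 36.0751°S, 174.1650°E:
C: √((0.0390·111.32)² + (-0.0262·89.92)²) = √(18.848449 + 5.550284) = 4.9395 km
D: √((0.0841·111.32)² + (-0.1475·89.92)²) = √(87.647269 + 175.912474) = 16.2345 km
E: √((-0.2277·111.32)² + (0.1721·89.92)²) = √(642.499001 + 239.482805) = 29.6982 km
F: √((-0.1874·111.32)² + (0.2340·89.92)²) = √(435.196675 + 442.735464) = 29.6299 km
G: √((-0.2883·111.32)² + (-0.2386·89.92)²) = √(1029.996337 + 460.313249) = 38.6045 km
H: √((-0.0234·111.32)² + (-0.0213·89.92)²) = √(6.785441 + 3.668359) = 3.2332 km
I: √((0.2017·111.32)² + (0.2374·89.92)²) = √(504.148166 + 455.694751) = 30.9813 km
J: √((-0.0761·111.32)² + (-0.2881·89.92)²) = √(71.765499 + 671.118349) = 27.2559 km
Maximum: G at 38.6045 km.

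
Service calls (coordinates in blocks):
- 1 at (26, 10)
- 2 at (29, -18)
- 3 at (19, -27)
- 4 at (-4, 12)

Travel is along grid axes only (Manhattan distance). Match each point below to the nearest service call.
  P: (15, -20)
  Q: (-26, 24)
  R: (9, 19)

P→3; Q→4; R→4

P at (15, -20):
  1: |11| + |30| = 11 + 30 = 41 blocks
  2: |14| + |2| = 14 + 2 = 16 blocks
  3: |4| + |-7| = 4 + 7 = 11 blocks
  4: |-19| + |32| = 19 + 32 = 51 blocks
  → nearest: 3 (11 blocks)
Q at (-26, 24):
  1: |52| + |-14| = 52 + 14 = 66 blocks
  2: |55| + |-42| = 55 + 42 = 97 blocks
  3: |45| + |-51| = 45 + 51 = 96 blocks
  4: |22| + |-12| = 22 + 12 = 34 blocks
  → nearest: 4 (34 blocks)
R at (9, 19):
  1: |17| + |-9| = 17 + 9 = 26 blocks
  2: |20| + |-37| = 20 + 37 = 57 blocks
  3: |10| + |-46| = 10 + 46 = 56 blocks
  4: |-13| + |-7| = 13 + 7 = 20 blocks
  → nearest: 4 (20 blocks)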